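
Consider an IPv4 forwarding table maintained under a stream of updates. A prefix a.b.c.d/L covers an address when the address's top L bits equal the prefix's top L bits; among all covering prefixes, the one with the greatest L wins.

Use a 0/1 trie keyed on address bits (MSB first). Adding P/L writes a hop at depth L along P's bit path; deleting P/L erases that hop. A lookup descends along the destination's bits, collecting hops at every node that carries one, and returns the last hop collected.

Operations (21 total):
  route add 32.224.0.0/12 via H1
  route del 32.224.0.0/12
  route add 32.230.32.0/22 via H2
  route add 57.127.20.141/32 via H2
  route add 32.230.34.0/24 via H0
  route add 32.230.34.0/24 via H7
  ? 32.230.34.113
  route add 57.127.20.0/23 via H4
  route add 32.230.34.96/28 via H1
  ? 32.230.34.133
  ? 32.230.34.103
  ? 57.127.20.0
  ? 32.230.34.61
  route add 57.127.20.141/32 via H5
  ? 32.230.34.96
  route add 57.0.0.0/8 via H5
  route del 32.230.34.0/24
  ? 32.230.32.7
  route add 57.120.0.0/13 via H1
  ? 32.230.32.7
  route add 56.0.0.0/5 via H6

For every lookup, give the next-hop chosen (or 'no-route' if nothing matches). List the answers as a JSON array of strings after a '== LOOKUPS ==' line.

Trace:
  add 32.224.0.0/12 -> H1 at depth 12
  - 32.224.0.0/12 clear@12
  add 32.230.32.0/22 -> H2 at depth 22
  add 57.127.20.141/32 -> H2 at depth 32
  add 32.230.34.0/24 -> H0 at depth 24
  add 32.230.34.0/24 -> H7 at depth 24
  ? 32.230.34.113  path d0:-→d1:-→d2:-→d3:-→d4:-→d5:-→d6:-→d7:-→d8:-→d9:-→d10:-→d11:-→d12:-→d13:-→d14:-→d15:-→d16:-→d17:-→d18:-→d19:-→d20:-→d21:-→d22:H2→d23:-→d24:H7  best=H7
  add 57.127.20.0/23 -> H4 at depth 23
  add 32.230.34.96/28 -> H1 at depth 28
  ? 32.230.34.133  path d0:-→d1:-→d2:-→d3:-→d4:-→d5:-→d6:-→d7:-→d8:-→d9:-→d10:-→d11:-→d12:-→d13:-→d14:-→d15:-→d16:-→d17:-→d18:-→d19:-→d20:-→d21:-→d22:H2→d23:-→d24:H7  best=H7
  ? 32.230.34.103  path d0:-→d1:-→d2:-→d3:-→d4:-→d5:-→d6:-→d7:-→d8:-→d9:-→d10:-→d11:-→d12:-→d13:-→d14:-→d15:-→d16:-→d17:-→d18:-→d19:-→d20:-→d21:-→d22:H2→d23:-→d24:H7→d25:-→d26:-→d27:-→d28:H1  best=H1
  ? 57.127.20.0  path d0:-→d1:-→d2:-→d3:-→d4:-→d5:-→d6:-→d7:-→d8:-→d9:-→d10:-→d11:-→d12:-→d13:-→d14:-→d15:-→d16:-→d17:-→d18:-→d19:-→d20:-→d21:-→d22:-→d23:H4→d24:-  best=H4
  ? 32.230.34.61  path d0:-→d1:-→d2:-→d3:-→d4:-→d5:-→d6:-→d7:-→d8:-→d9:-→d10:-→d11:-→d12:-→d13:-→d14:-→d15:-→d16:-→d17:-→d18:-→d19:-→d20:-→d21:-→d22:H2→d23:-→d24:H7→d25:-  best=H7
  add 57.127.20.141/32 -> H5 at depth 32
  ? 32.230.34.96  path d0:-→d1:-→d2:-→d3:-→d4:-→d5:-→d6:-→d7:-→d8:-→d9:-→d10:-→d11:-→d12:-→d13:-→d14:-→d15:-→d16:-→d17:-→d18:-→d19:-→d20:-→d21:-→d22:H2→d23:-→d24:H7→d25:-→d26:-→d27:-→d28:H1  best=H1
  add 57.0.0.0/8 -> H5 at depth 8
  - 32.230.34.0/24 clear@24
  ? 32.230.32.7  path d0:-→d1:-→d2:-→d3:-→d4:-→d5:-→d6:-→d7:-→d8:-→d9:-→d10:-→d11:-→d12:-→d13:-→d14:-→d15:-→d16:-→d17:-→d18:-→d19:-→d20:-→d21:-→d22:H2  best=H2
  add 57.120.0.0/13 -> H1 at depth 13
  ? 32.230.32.7  path d0:-→d1:-→d2:-→d3:-→d4:-→d5:-→d6:-→d7:-→d8:-→d9:-→d10:-→d11:-→d12:-→d13:-→d14:-→d15:-→d16:-→d17:-→d18:-→d19:-→d20:-→d21:-→d22:H2  best=H2
  add 56.0.0.0/5 -> H6 at depth 5

== LOOKUPS ==
["H7","H7","H1","H4","H7","H1","H2","H2"]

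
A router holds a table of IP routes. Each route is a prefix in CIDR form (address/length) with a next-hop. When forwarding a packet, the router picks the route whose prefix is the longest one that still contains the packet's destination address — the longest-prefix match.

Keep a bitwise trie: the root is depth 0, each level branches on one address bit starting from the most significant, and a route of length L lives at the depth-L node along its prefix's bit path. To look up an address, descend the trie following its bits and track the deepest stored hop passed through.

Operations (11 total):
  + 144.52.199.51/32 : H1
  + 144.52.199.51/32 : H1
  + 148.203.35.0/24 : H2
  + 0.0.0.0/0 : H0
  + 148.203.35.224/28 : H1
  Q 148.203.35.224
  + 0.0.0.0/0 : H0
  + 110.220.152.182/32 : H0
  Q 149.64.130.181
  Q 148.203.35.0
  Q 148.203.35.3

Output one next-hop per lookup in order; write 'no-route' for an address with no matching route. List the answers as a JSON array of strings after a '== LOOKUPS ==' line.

Process each operation:
  + 144.52.199.51/32 (H1) depth=32
  + 144.52.199.51/32 (H1) depth=32
  + 148.203.35.0/24 (H2) depth=24
  + 0.0.0.0/0 (H0) depth=0
  + 148.203.35.224/28 (H1) depth=28
  lookup 148.203.35.224: bits 1001010011001011001000111110 walk d0:H0→d1:-→d2:-→d3:-→d4:-→d5:-→d6:-→d7:-→d8:-→d9:-→d10:-→d11:-→d12:-→d13:-→d14:-→d15:-→d16:-→d17:-→d18:-→d19:-→d20:-→d21:-→d22:-→d23:-→d24:H2→d25:-→d26:-→d27:-→d28:H1 -> H1
  + 0.0.0.0/0 (H0) depth=0
  + 110.220.152.182/32 (H0) depth=32
  lookup 149.64.130.181: bits 1001010 walk d0:H0→d1:-→d2:-→d3:-→d4:-→d5:-→d6:-→d7:- -> H0
  lookup 148.203.35.0: bits 100101001100101100100011 walk d0:H0→d1:-→d2:-→d3:-→d4:-→d5:-→d6:-→d7:-→d8:-→d9:-→d10:-→d11:-→d12:-→d13:-→d14:-→d15:-→d16:-→d17:-→d18:-→d19:-→d20:-→d21:-→d22:-→d23:-→d24:H2 -> H2
  lookup 148.203.35.3: bits 100101001100101100100011 walk d0:H0→d1:-→d2:-→d3:-→d4:-→d5:-→d6:-→d7:-→d8:-→d9:-→d10:-→d11:-→d12:-→d13:-→d14:-→d15:-→d16:-→d17:-→d18:-→d19:-→d20:-→d21:-→d22:-→d23:-→d24:H2 -> H2

== LOOKUPS ==
["H1","H0","H2","H2"]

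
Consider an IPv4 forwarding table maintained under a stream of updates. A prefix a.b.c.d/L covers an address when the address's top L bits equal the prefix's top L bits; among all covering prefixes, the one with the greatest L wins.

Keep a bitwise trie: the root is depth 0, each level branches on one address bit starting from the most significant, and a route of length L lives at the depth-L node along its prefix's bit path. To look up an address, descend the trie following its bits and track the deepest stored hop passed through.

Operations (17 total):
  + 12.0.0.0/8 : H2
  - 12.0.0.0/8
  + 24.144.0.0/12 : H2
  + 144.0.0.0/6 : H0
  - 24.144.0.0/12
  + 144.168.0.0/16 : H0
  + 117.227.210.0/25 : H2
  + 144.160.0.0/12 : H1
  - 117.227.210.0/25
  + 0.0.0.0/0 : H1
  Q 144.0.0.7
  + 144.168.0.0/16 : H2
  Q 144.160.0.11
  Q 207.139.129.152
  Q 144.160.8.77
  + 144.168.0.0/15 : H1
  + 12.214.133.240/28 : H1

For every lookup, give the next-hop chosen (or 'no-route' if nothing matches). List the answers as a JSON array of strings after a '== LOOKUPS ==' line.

Apply in order:
  + 12.0.0.0/8 (H2) depth=8
  - 12.0.0.0/8 clear@8
  + 24.144.0.0/12 (H2) depth=12
  + 144.0.0.0/6 (H0) depth=6
  - 24.144.0.0/12 clear@12
  + 144.168.0.0/16 (H0) depth=16
  + 117.227.210.0/25 (H2) depth=25
  + 144.160.0.0/12 (H1) depth=12
  - 117.227.210.0/25 clear@25
  + 0.0.0.0/0 (H1) depth=0
  ? 144.0.0.7  path d0:H1→d1:-→d2:-→d3:-→d4:-→d5:-→d6:H0→d7:-→d8:-  best=H0
  + 144.168.0.0/16 (H2) depth=16
  ? 144.160.0.11  path d0:H1→d1:-→d2:-→d3:-→d4:-→d5:-→d6:H0→d7:-→d8:-→d9:-→d10:-→d11:-→d12:H1  best=H1
  ? 207.139.129.152  path d0:H1→d1:-  best=H1
  ? 144.160.8.77  path d0:H1→d1:-→d2:-→d3:-→d4:-→d5:-→d6:H0→d7:-→d8:-→d9:-→d10:-→d11:-→d12:H1  best=H1
  + 144.168.0.0/15 (H1) depth=15
  + 12.214.133.240/28 (H1) depth=28

== LOOKUPS ==
["H0","H1","H1","H1"]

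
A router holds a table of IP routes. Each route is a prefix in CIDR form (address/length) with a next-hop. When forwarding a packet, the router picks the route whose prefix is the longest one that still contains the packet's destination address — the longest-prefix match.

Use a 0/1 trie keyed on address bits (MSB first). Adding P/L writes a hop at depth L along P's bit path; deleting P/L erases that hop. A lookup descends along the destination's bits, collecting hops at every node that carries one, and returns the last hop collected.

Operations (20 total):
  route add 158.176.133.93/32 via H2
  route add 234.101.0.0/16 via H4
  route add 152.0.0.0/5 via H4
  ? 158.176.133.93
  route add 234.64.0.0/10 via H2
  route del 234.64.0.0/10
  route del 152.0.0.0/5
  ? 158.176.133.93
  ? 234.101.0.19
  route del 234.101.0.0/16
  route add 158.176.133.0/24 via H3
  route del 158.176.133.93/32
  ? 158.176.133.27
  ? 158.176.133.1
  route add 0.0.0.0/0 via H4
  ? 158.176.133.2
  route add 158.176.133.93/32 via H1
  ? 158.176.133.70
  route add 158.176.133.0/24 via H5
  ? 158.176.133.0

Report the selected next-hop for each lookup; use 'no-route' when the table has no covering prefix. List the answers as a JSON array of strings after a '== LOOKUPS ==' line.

Trace:
  add 158.176.133.93/32 -> H2 at depth 32
  add 234.101.0.0/16 -> H4 at depth 16
  add 152.0.0.0/5 -> H4 at depth 5
  ? 158.176.133.93  path d0:-→d1:-→d2:-→d3:-→d4:-→d5:H4→d6:-→d7:-→d8:-→d9:-→d10:-→d11:-→d12:-→d13:-→d14:-→d15:-→d16:-→d17:-→d18:-→d19:-→d20:-→d21:-→d22:-→d23:-→d24:-→d25:-→d26:-→d27:-→d28:-→d29:-→d30:-→d31:-→d32:H2  best=H2
  add 234.64.0.0/10 -> H2 at depth 10
  del 234.64.0.0/10 (clear depth 10)
  del 152.0.0.0/5 (clear depth 5)
  ? 158.176.133.93  path d0:-→d1:-→d2:-→d3:-→d4:-→d5:-→d6:-→d7:-→d8:-→d9:-→d10:-→d11:-→d12:-→d13:-→d14:-→d15:-→d16:-→d17:-→d18:-→d19:-→d20:-→d21:-→d22:-→d23:-→d24:-→d25:-→d26:-→d27:-→d28:-→d29:-→d30:-→d31:-→d32:H2  best=H2
  ? 234.101.0.19  path d0:-→d1:-→d2:-→d3:-→d4:-→d5:-→d6:-→d7:-→d8:-→d9:-→d10:-→d11:-→d12:-→d13:-→d14:-→d15:-→d16:H4  best=H4
  del 234.101.0.0/16 (clear depth 16)
  add 158.176.133.0/24 -> H3 at depth 24
  del 158.176.133.93/32 (clear depth 32)
  ? 158.176.133.27  path d0:-→d1:-→d2:-→d3:-→d4:-→d5:-→d6:-→d7:-→d8:-→d9:-→d10:-→d11:-→d12:-→d13:-→d14:-→d15:-→d16:-→d17:-→d18:-→d19:-→d20:-→d21:-→d22:-→d23:-→d24:H3→d25:-  best=H3
  ? 158.176.133.1  path d0:-→d1:-→d2:-→d3:-→d4:-→d5:-→d6:-→d7:-→d8:-→d9:-→d10:-→d11:-→d12:-→d13:-→d14:-→d15:-→d16:-→d17:-→d18:-→d19:-→d20:-→d21:-→d22:-→d23:-→d24:H3→d25:-  best=H3
  add 0.0.0.0/0 -> H4 at depth 0
  ? 158.176.133.2  path d0:H4→d1:-→d2:-→d3:-→d4:-→d5:-→d6:-→d7:-→d8:-→d9:-→d10:-→d11:-→d12:-→d13:-→d14:-→d15:-→d16:-→d17:-→d18:-→d19:-→d20:-→d21:-→d22:-→d23:-→d24:H3→d25:-  best=H3
  add 158.176.133.93/32 -> H1 at depth 32
  ? 158.176.133.70  path d0:H4→d1:-→d2:-→d3:-→d4:-→d5:-→d6:-→d7:-→d8:-→d9:-→d10:-→d11:-→d12:-→d13:-→d14:-→d15:-→d16:-→d17:-→d18:-→d19:-→d20:-→d21:-→d22:-→d23:-→d24:H3→d25:-→d26:-→d27:-  best=H3
  add 158.176.133.0/24 -> H5 at depth 24
  ? 158.176.133.0  path d0:H4→d1:-→d2:-→d3:-→d4:-→d5:-→d6:-→d7:-→d8:-→d9:-→d10:-→d11:-→d12:-→d13:-→d14:-→d15:-→d16:-→d17:-→d18:-→d19:-→d20:-→d21:-→d22:-→d23:-→d24:H5→d25:-  best=H5

== LOOKUPS ==
["H2","H2","H4","H3","H3","H3","H3","H5"]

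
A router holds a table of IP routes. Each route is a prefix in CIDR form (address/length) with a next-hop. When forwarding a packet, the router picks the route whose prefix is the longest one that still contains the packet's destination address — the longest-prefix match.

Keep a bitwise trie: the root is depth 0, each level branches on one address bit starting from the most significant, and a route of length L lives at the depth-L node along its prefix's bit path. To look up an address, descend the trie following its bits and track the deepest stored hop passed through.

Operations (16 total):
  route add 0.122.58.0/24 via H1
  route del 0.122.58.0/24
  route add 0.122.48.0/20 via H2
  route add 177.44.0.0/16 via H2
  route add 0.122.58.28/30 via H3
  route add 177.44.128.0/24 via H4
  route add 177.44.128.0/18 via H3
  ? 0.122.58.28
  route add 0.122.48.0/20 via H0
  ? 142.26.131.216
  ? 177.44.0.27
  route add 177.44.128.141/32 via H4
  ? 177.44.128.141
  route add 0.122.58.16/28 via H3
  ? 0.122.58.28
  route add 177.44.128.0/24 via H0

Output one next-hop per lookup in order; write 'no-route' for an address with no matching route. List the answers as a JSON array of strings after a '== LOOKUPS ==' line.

Process each operation:
  add 0.122.58.0/24 -> H1 at depth 24
  del 0.122.58.0/24 (clear depth 24)
  add 0.122.48.0/20 -> H2 at depth 20
  add 177.44.0.0/16 -> H2 at depth 16
  add 0.122.58.28/30 -> H3 at depth 30
  add 177.44.128.0/24 -> H4 at depth 24
  add 177.44.128.0/18 -> H3 at depth 18
  lookup 0.122.58.28: bits 000000000111101000111010000111 walk d0:-→d1:-→d2:-→d3:-→d4:-→d5:-→d6:-→d7:-→d8:-→d9:-→d10:-→d11:-→d12:-→d13:-→d14:-→d15:-→d16:-→d17:-→d18:-→d19:-→d20:H2→d21:-→d22:-→d23:-→d24:-→d25:-→d26:-→d27:-→d28:-→d29:-→d30:H3 -> H3
  add 0.122.48.0/20 -> H0 at depth 20
  lookup 142.26.131.216: bits 10 walk d0:-→d1:-→d2:- -> no-route
  lookup 177.44.0.27: bits 1011000100101100 walk d0:-→d1:-→d2:-→d3:-→d4:-→d5:-→d6:-→d7:-→d8:-→d9:-→d10:-→d11:-→d12:-→d13:-→d14:-→d15:-→d16:H2 -> H2
  add 177.44.128.141/32 -> H4 at depth 32
  lookup 177.44.128.141: bits 10110001001011001000000010001101 walk d0:-→d1:-→d2:-→d3:-→d4:-→d5:-→d6:-→d7:-→d8:-→d9:-→d10:-→d11:-→d12:-→d13:-→d14:-→d15:-→d16:H2→d17:-→d18:H3→d19:-→d20:-→d21:-→d22:-→d23:-→d24:H4→d25:-→d26:-→d27:-→d28:-→d29:-→d30:-→d31:-→d32:H4 -> H4
  add 0.122.58.16/28 -> H3 at depth 28
  lookup 0.122.58.28: bits 000000000111101000111010000111 walk d0:-→d1:-→d2:-→d3:-→d4:-→d5:-→d6:-→d7:-→d8:-→d9:-→d10:-→d11:-→d12:-→d13:-→d14:-→d15:-→d16:-→d17:-→d18:-→d19:-→d20:H0→d21:-→d22:-→d23:-→d24:-→d25:-→d26:-→d27:-→d28:H3→d29:-→d30:H3 -> H3
  add 177.44.128.0/24 -> H0 at depth 24

== LOOKUPS ==
["H3","no-route","H2","H4","H3"]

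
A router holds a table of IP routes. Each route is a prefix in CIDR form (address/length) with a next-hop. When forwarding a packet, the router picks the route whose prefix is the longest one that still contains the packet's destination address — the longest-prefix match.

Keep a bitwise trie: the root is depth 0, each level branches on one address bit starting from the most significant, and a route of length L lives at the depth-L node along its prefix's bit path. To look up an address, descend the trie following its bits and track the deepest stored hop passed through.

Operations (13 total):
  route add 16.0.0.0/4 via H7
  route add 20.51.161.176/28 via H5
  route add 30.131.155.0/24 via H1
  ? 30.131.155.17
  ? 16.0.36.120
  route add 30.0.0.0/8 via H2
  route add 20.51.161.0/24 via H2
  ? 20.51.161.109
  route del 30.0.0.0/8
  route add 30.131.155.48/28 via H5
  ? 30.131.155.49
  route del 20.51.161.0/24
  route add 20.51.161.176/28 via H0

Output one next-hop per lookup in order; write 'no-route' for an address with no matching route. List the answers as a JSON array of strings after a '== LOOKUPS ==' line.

Trace:
  add 16.0.0.0/4 -> H7 at depth 4
  add 20.51.161.176/28 -> H5 at depth 28
  add 30.131.155.0/24 -> H1 at depth 24
  Q 30.131.155.17: descend 000111101000001110011011 ; hops seen [H7,H1] ; pick H1
  Q 16.0.36.120: descend 00010 ; hops seen [H7] ; pick H7
  add 30.0.0.0/8 -> H2 at depth 8
  add 20.51.161.0/24 -> H2 at depth 24
  Q 20.51.161.109: descend 000101000011001110100001 ; hops seen [H7,H2] ; pick H2
  del 30.0.0.0/8 (clear depth 8)
  add 30.131.155.48/28 -> H5 at depth 28
  Q 30.131.155.49: descend 0001111010000011100110110011 ; hops seen [H7,H1,H5] ; pick H5
  del 20.51.161.0/24 (clear depth 24)
  add 20.51.161.176/28 -> H0 at depth 28

== LOOKUPS ==
["H1","H7","H2","H5"]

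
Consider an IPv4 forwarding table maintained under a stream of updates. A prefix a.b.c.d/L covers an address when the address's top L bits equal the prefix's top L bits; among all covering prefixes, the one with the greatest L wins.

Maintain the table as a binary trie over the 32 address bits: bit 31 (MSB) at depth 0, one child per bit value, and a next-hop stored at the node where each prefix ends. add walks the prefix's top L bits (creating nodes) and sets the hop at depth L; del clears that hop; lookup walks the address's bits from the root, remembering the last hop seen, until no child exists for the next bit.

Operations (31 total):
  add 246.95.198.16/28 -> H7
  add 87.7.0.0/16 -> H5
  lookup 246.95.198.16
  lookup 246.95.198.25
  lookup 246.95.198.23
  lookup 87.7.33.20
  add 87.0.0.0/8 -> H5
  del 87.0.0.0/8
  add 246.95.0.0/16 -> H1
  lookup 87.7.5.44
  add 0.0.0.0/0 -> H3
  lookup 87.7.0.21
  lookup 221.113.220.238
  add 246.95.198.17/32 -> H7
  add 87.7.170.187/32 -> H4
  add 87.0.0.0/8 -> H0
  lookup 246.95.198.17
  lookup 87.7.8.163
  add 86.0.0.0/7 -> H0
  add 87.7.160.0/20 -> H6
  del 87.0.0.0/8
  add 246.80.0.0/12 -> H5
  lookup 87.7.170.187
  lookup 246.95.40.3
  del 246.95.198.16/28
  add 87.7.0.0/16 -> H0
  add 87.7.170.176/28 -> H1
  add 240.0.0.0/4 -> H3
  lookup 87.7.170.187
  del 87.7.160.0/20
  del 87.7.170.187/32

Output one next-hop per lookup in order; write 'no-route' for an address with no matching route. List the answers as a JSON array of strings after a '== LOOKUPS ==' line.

Trace:
  + 246.95.198.16/28 (H7) depth=28
  + 87.7.0.0/16 (H5) depth=16
  ? 246.95.198.16  path d0:-→d1:-→d2:-→d3:-→d4:-→d5:-→d6:-→d7:-→d8:-→d9:-→d10:-→d11:-→d12:-→d13:-→d14:-→d15:-→d16:-→d17:-→d18:-→d19:-→d20:-→d21:-→d22:-→d23:-→d24:-→d25:-→d26:-→d27:-→d28:H7  best=H7
  ? 246.95.198.25  path d0:-→d1:-→d2:-→d3:-→d4:-→d5:-→d6:-→d7:-→d8:-→d9:-→d10:-→d11:-→d12:-→d13:-→d14:-→d15:-→d16:-→d17:-→d18:-→d19:-→d20:-→d21:-→d22:-→d23:-→d24:-→d25:-→d26:-→d27:-→d28:H7  best=H7
  ? 246.95.198.23  path d0:-→d1:-→d2:-→d3:-→d4:-→d5:-→d6:-→d7:-→d8:-→d9:-→d10:-→d11:-→d12:-→d13:-→d14:-→d15:-→d16:-→d17:-→d18:-→d19:-→d20:-→d21:-→d22:-→d23:-→d24:-→d25:-→d26:-→d27:-→d28:H7  best=H7
  ? 87.7.33.20  path d0:-→d1:-→d2:-→d3:-→d4:-→d5:-→d6:-→d7:-→d8:-→d9:-→d10:-→d11:-→d12:-→d13:-→d14:-→d15:-→d16:H5  best=H5
  + 87.0.0.0/8 (H5) depth=8
  - 87.0.0.0/8 clear@8
  + 246.95.0.0/16 (H1) depth=16
  ? 87.7.5.44  path d0:-→d1:-→d2:-→d3:-→d4:-→d5:-→d6:-→d7:-→d8:-→d9:-→d10:-→d11:-→d12:-→d13:-→d14:-→d15:-→d16:H5  best=H5
  + 0.0.0.0/0 (H3) depth=0
  ? 87.7.0.21  path d0:H3→d1:-→d2:-→d3:-→d4:-→d5:-→d6:-→d7:-→d8:-→d9:-→d10:-→d11:-→d12:-→d13:-→d14:-→d15:-→d16:H5  best=H5
  ? 221.113.220.238  path d0:H3→d1:-→d2:-  best=H3
  + 246.95.198.17/32 (H7) depth=32
  + 87.7.170.187/32 (H4) depth=32
  + 87.0.0.0/8 (H0) depth=8
  ? 246.95.198.17  path d0:H3→d1:-→d2:-→d3:-→d4:-→d5:-→d6:-→d7:-→d8:-→d9:-→d10:-→d11:-→d12:-→d13:-→d14:-→d15:-→d16:H1→d17:-→d18:-→d19:-→d20:-→d21:-→d22:-→d23:-→d24:-→d25:-→d26:-→d27:-→d28:H7→d29:-→d30:-→d31:-→d32:H7  best=H7
  ? 87.7.8.163  path d0:H3→d1:-→d2:-→d3:-→d4:-→d5:-→d6:-→d7:-→d8:H0→d9:-→d10:-→d11:-→d12:-→d13:-→d14:-→d15:-→d16:H5  best=H5
  + 86.0.0.0/7 (H0) depth=7
  + 87.7.160.0/20 (H6) depth=20
  - 87.0.0.0/8 clear@8
  + 246.80.0.0/12 (H5) depth=12
  ? 87.7.170.187  path d0:H3→d1:-→d2:-→d3:-→d4:-→d5:-→d6:-→d7:H0→d8:-→d9:-→d10:-→d11:-→d12:-→d13:-→d14:-→d15:-→d16:H5→d17:-→d18:-→d19:-→d20:H6→d21:-→d22:-→d23:-→d24:-→d25:-→d26:-→d27:-→d28:-→d29:-→d30:-→d31:-→d32:H4  best=H4
  ? 246.95.40.3  path d0:H3→d1:-→d2:-→d3:-→d4:-→d5:-→d6:-→d7:-→d8:-→d9:-→d10:-→d11:-→d12:H5→d13:-→d14:-→d15:-→d16:H1  best=H1
  - 246.95.198.16/28 clear@28
  + 87.7.0.0/16 (H0) depth=16
  + 87.7.170.176/28 (H1) depth=28
  + 240.0.0.0/4 (H3) depth=4
  ? 87.7.170.187  path d0:H3→d1:-→d2:-→d3:-→d4:-→d5:-→d6:-→d7:H0→d8:-→d9:-→d10:-→d11:-→d12:-→d13:-→d14:-→d15:-→d16:H0→d17:-→d18:-→d19:-→d20:H6→d21:-→d22:-→d23:-→d24:-→d25:-→d26:-→d27:-→d28:H1→d29:-→d30:-→d31:-→d32:H4  best=H4
  - 87.7.160.0/20 clear@20
  - 87.7.170.187/32 clear@32

== LOOKUPS ==
["H7","H7","H7","H5","H5","H5","H3","H7","H5","H4","H1","H4"]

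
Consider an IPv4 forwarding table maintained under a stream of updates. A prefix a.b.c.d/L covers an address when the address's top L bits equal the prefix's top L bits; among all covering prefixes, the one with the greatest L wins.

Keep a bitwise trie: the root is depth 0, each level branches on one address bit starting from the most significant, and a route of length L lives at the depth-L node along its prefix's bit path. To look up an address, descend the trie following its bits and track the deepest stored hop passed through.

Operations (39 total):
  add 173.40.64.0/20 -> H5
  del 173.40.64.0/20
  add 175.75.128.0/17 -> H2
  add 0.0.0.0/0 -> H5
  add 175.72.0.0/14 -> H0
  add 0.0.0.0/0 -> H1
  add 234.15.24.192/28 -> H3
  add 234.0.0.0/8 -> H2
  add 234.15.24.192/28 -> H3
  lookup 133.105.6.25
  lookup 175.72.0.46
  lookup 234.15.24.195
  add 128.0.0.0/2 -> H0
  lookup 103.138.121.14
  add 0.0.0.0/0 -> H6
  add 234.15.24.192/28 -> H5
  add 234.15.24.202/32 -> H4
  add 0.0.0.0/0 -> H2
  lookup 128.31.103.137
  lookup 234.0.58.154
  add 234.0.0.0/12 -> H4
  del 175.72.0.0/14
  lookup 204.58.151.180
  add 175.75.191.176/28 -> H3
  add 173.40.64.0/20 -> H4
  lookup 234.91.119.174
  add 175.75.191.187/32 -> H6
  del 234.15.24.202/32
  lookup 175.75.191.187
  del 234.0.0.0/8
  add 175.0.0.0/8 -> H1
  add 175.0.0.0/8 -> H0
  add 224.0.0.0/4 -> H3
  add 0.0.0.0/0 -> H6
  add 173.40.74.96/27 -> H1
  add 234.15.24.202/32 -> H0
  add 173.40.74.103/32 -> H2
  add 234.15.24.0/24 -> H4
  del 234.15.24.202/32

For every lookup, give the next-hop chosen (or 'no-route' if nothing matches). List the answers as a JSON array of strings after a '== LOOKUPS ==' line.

Apply in order:
  + 173.40.64.0/20 (H5) depth=20
  - 173.40.64.0/20 clear@20
  + 175.75.128.0/17 (H2) depth=17
  + 0.0.0.0/0 (H5) depth=0
  + 175.72.0.0/14 (H0) depth=14
  + 0.0.0.0/0 (H1) depth=0
  + 234.15.24.192/28 (H3) depth=28
  + 234.0.0.0/8 (H2) depth=8
  + 234.15.24.192/28 (H3) depth=28
  Q 133.105.6.25: descend 10 ; hops seen [H1] ; pick H1
  Q 175.72.0.46: descend 10101111010010 ; hops seen [H1,H0] ; pick H0
  Q 234.15.24.195: descend 1110101000001111000110001100 ; hops seen [H1,H2,H3] ; pick H3
  + 128.0.0.0/2 (H0) depth=2
  Q 103.138.121.14: descend ε ; hops seen [H1] ; pick H1
  + 0.0.0.0/0 (H6) depth=0
  + 234.15.24.192/28 (H5) depth=28
  + 234.15.24.202/32 (H4) depth=32
  + 0.0.0.0/0 (H2) depth=0
  Q 128.31.103.137: descend 10 ; hops seen [H2,H0] ; pick H0
  Q 234.0.58.154: descend 111010100000 ; hops seen [H2,H2] ; pick H2
  + 234.0.0.0/12 (H4) depth=12
  - 175.72.0.0/14 clear@14
  Q 204.58.151.180: descend 11 ; hops seen [H2] ; pick H2
  + 175.75.191.176/28 (H3) depth=28
  + 173.40.64.0/20 (H4) depth=20
  Q 234.91.119.174: descend 111010100 ; hops seen [H2,H2] ; pick H2
  + 175.75.191.187/32 (H6) depth=32
  - 234.15.24.202/32 clear@32
  Q 175.75.191.187: descend 10101111010010111011111110111011 ; hops seen [H2,H0,H2,H3,H6] ; pick H6
  - 234.0.0.0/8 clear@8
  + 175.0.0.0/8 (H1) depth=8
  + 175.0.0.0/8 (H0) depth=8
  + 224.0.0.0/4 (H3) depth=4
  + 0.0.0.0/0 (H6) depth=0
  + 173.40.74.96/27 (H1) depth=27
  + 234.15.24.202/32 (H0) depth=32
  + 173.40.74.103/32 (H2) depth=32
  + 234.15.24.0/24 (H4) depth=24
  - 234.15.24.202/32 clear@32

== LOOKUPS ==
["H1","H0","H3","H1","H0","H2","H2","H2","H6"]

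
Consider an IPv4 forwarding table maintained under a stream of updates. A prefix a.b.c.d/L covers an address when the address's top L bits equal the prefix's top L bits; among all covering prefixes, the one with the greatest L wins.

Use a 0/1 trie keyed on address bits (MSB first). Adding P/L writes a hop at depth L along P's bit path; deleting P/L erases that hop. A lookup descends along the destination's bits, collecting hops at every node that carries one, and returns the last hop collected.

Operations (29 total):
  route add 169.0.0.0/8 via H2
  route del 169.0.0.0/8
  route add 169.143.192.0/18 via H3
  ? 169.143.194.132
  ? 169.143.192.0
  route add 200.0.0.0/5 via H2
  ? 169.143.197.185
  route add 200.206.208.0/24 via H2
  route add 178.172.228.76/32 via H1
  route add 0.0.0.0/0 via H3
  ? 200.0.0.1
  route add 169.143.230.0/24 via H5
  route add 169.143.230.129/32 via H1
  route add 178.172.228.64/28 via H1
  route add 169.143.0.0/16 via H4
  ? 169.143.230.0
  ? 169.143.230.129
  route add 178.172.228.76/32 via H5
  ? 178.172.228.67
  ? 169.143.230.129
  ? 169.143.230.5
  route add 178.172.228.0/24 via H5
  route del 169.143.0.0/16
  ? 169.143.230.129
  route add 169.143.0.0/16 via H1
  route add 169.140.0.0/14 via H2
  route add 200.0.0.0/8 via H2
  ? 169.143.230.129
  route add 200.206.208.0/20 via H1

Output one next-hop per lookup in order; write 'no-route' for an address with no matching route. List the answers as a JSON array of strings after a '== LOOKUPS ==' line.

Apply in order:
  + 169.0.0.0/8 (H2) depth=8
  - 169.0.0.0/8 clear@8
  + 169.143.192.0/18 (H3) depth=18
  ? 169.143.194.132  path d0:-→d1:-→d2:-→d3:-→d4:-→d5:-→d6:-→d7:-→d8:-→d9:-→d10:-→d11:-→d12:-→d13:-→d14:-→d15:-→d16:-→d17:-→d18:H3  best=H3
  ? 169.143.192.0  path d0:-→d1:-→d2:-→d3:-→d4:-→d5:-→d6:-→d7:-→d8:-→d9:-→d10:-→d11:-→d12:-→d13:-→d14:-→d15:-→d16:-→d17:-→d18:H3  best=H3
  + 200.0.0.0/5 (H2) depth=5
  ? 169.143.197.185  path d0:-→d1:-→d2:-→d3:-→d4:-→d5:-→d6:-→d7:-→d8:-→d9:-→d10:-→d11:-→d12:-→d13:-→d14:-→d15:-→d16:-→d17:-→d18:H3  best=H3
  + 200.206.208.0/24 (H2) depth=24
  + 178.172.228.76/32 (H1) depth=32
  + 0.0.0.0/0 (H3) depth=0
  ? 200.0.0.1  path d0:H3→d1:-→d2:-→d3:-→d4:-→d5:H2→d6:-→d7:-→d8:-  best=H2
  + 169.143.230.0/24 (H5) depth=24
  + 169.143.230.129/32 (H1) depth=32
  + 178.172.228.64/28 (H1) depth=28
  + 169.143.0.0/16 (H4) depth=16
  ? 169.143.230.0  path d0:H3→d1:-→d2:-→d3:-→d4:-→d5:-→d6:-→d7:-→d8:-→d9:-→d10:-→d11:-→d12:-→d13:-→d14:-→d15:-→d16:H4→d17:-→d18:H3→d19:-→d20:-→d21:-→d22:-→d23:-→d24:H5  best=H5
  ? 169.143.230.129  path d0:H3→d1:-→d2:-→d3:-→d4:-→d5:-→d6:-→d7:-→d8:-→d9:-→d10:-→d11:-→d12:-→d13:-→d14:-→d15:-→d16:H4→d17:-→d18:H3→d19:-→d20:-→d21:-→d22:-→d23:-→d24:H5→d25:-→d26:-→d27:-→d28:-→d29:-→d30:-→d31:-→d32:H1  best=H1
  + 178.172.228.76/32 (H5) depth=32
  ? 178.172.228.67  path d0:H3→d1:-→d2:-→d3:-→d4:-→d5:-→d6:-→d7:-→d8:-→d9:-→d10:-→d11:-→d12:-→d13:-→d14:-→d15:-→d16:-→d17:-→d18:-→d19:-→d20:-→d21:-→d22:-→d23:-→d24:-→d25:-→d26:-→d27:-→d28:H1  best=H1
  ? 169.143.230.129  path d0:H3→d1:-→d2:-→d3:-→d4:-→d5:-→d6:-→d7:-→d8:-→d9:-→d10:-→d11:-→d12:-→d13:-→d14:-→d15:-→d16:H4→d17:-→d18:H3→d19:-→d20:-→d21:-→d22:-→d23:-→d24:H5→d25:-→d26:-→d27:-→d28:-→d29:-→d30:-→d31:-→d32:H1  best=H1
  ? 169.143.230.5  path d0:H3→d1:-→d2:-→d3:-→d4:-→d5:-→d6:-→d7:-→d8:-→d9:-→d10:-→d11:-→d12:-→d13:-→d14:-→d15:-→d16:H4→d17:-→d18:H3→d19:-→d20:-→d21:-→d22:-→d23:-→d24:H5  best=H5
  + 178.172.228.0/24 (H5) depth=24
  - 169.143.0.0/16 clear@16
  ? 169.143.230.129  path d0:H3→d1:-→d2:-→d3:-→d4:-→d5:-→d6:-→d7:-→d8:-→d9:-→d10:-→d11:-→d12:-→d13:-→d14:-→d15:-→d16:-→d17:-→d18:H3→d19:-→d20:-→d21:-→d22:-→d23:-→d24:H5→d25:-→d26:-→d27:-→d28:-→d29:-→d30:-→d31:-→d32:H1  best=H1
  + 169.143.0.0/16 (H1) depth=16
  + 169.140.0.0/14 (H2) depth=14
  + 200.0.0.0/8 (H2) depth=8
  ? 169.143.230.129  path d0:H3→d1:-→d2:-→d3:-→d4:-→d5:-→d6:-→d7:-→d8:-→d9:-→d10:-→d11:-→d12:-→d13:-→d14:H2→d15:-→d16:H1→d17:-→d18:H3→d19:-→d20:-→d21:-→d22:-→d23:-→d24:H5→d25:-→d26:-→d27:-→d28:-→d29:-→d30:-→d31:-→d32:H1  best=H1
  + 200.206.208.0/20 (H1) depth=20

== LOOKUPS ==
["H3","H3","H3","H2","H5","H1","H1","H1","H5","H1","H1"]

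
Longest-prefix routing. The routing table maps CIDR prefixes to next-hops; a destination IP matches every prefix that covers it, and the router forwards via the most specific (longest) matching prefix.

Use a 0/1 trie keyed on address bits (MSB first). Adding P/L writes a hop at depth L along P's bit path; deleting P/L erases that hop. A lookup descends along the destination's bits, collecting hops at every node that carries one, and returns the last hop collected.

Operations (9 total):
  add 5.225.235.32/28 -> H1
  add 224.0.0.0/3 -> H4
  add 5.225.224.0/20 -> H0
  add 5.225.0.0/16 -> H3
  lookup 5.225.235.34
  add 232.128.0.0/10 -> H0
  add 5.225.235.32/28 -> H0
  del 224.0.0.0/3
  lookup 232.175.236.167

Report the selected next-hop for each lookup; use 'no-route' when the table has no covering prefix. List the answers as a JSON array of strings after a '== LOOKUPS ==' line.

Trace:
  add 5.225.235.32/28 -> H1 at depth 28
  add 224.0.0.0/3 -> H4 at depth 3
  add 5.225.224.0/20 -> H0 at depth 20
  add 5.225.0.0/16 -> H3 at depth 16
  Q 5.225.235.34: descend 0000010111100001111010110010 ; hops seen [H3,H0,H1] ; pick H1
  add 232.128.0.0/10 -> H0 at depth 10
  add 5.225.235.32/28 -> H0 at depth 28
  del 224.0.0.0/3 (clear depth 3)
  Q 232.175.236.167: descend 1110100010 ; hops seen [H0] ; pick H0

== LOOKUPS ==
["H1","H0"]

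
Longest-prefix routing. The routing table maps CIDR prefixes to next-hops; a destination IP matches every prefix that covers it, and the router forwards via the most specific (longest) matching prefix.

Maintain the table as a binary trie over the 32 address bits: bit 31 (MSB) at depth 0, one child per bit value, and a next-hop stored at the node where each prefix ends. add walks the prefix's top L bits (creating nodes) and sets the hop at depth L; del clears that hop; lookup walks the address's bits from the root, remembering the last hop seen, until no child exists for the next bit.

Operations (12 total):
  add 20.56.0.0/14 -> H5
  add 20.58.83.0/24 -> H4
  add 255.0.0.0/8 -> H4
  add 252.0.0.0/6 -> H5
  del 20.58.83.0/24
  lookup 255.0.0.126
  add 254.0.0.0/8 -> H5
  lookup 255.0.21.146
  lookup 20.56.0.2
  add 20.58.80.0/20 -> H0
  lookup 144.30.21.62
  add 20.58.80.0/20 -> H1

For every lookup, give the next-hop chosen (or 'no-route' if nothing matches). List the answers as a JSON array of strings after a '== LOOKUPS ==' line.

Trace:
  + 20.56.0.0/14 (H5) depth=14
  + 20.58.83.0/24 (H4) depth=24
  + 255.0.0.0/8 (H4) depth=8
  + 252.0.0.0/6 (H5) depth=6
  del 20.58.83.0/24 (clear depth 24)
  ? 255.0.0.126  path d0:-→d1:-→d2:-→d3:-→d4:-→d5:-→d6:H5→d7:-→d8:H4  best=H4
  + 254.0.0.0/8 (H5) depth=8
  ? 255.0.21.146  path d0:-→d1:-→d2:-→d3:-→d4:-→d5:-→d6:H5→d7:-→d8:H4  best=H4
  ? 20.56.0.2  path d0:-→d1:-→d2:-→d3:-→d4:-→d5:-→d6:-→d7:-→d8:-→d9:-→d10:-→d11:-→d12:-→d13:-→d14:H5  best=H5
  + 20.58.80.0/20 (H0) depth=20
  ? 144.30.21.62  path d0:-→d1:-  best=no-route
  + 20.58.80.0/20 (H1) depth=20

== LOOKUPS ==
["H4","H4","H5","no-route"]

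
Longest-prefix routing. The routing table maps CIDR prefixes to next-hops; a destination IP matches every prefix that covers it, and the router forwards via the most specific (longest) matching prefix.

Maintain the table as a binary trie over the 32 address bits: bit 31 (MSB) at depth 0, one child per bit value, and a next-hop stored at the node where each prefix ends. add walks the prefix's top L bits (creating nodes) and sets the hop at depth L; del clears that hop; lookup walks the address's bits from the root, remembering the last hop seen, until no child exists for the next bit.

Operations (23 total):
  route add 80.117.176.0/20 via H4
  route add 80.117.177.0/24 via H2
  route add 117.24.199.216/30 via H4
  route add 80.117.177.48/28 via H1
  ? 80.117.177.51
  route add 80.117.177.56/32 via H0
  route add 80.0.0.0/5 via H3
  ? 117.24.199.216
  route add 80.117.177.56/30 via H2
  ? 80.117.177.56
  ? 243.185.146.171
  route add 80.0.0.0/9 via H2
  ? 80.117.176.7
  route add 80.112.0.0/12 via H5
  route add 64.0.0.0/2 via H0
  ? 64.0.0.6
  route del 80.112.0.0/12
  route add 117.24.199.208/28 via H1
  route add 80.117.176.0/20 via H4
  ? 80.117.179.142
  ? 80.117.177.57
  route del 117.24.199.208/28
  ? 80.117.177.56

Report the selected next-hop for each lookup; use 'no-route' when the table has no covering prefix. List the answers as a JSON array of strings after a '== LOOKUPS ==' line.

Trace:
  + 80.117.176.0/20 (H4) depth=20
  + 80.117.177.0/24 (H2) depth=24
  + 117.24.199.216/30 (H4) depth=30
  + 80.117.177.48/28 (H1) depth=28
  ? 80.117.177.51  path d0:-→d1:-→d2:-→d3:-→d4:-→d5:-→d6:-→d7:-→d8:-→d9:-→d10:-→d11:-→d12:-→d13:-→d14:-→d15:-→d16:-→d17:-→d18:-→d19:-→d20:H4→d21:-→d22:-→d23:-→d24:H2→d25:-→d26:-→d27:-→d28:H1  best=H1
  + 80.117.177.56/32 (H0) depth=32
  + 80.0.0.0/5 (H3) depth=5
  ? 117.24.199.216  path d0:-→d1:-→d2:-→d3:-→d4:-→d5:-→d6:-→d7:-→d8:-→d9:-→d10:-→d11:-→d12:-→d13:-→d14:-→d15:-→d16:-→d17:-→d18:-→d19:-→d20:-→d21:-→d22:-→d23:-→d24:-→d25:-→d26:-→d27:-→d28:-→d29:-→d30:H4  best=H4
  + 80.117.177.56/30 (H2) depth=30
  ? 80.117.177.56  path d0:-→d1:-→d2:-→d3:-→d4:-→d5:H3→d6:-→d7:-→d8:-→d9:-→d10:-→d11:-→d12:-→d13:-→d14:-→d15:-→d16:-→d17:-→d18:-→d19:-→d20:H4→d21:-→d22:-→d23:-→d24:H2→d25:-→d26:-→d27:-→d28:H1→d29:-→d30:H2→d31:-→d32:H0  best=H0
  ? 243.185.146.171  path d0:-  best=no-route
  + 80.0.0.0/9 (H2) depth=9
  ? 80.117.176.7  path d0:-→d1:-→d2:-→d3:-→d4:-→d5:H3→d6:-→d7:-→d8:-→d9:H2→d10:-→d11:-→d12:-→d13:-→d14:-→d15:-→d16:-→d17:-→d18:-→d19:-→d20:H4→d21:-→d22:-→d23:-  best=H4
  + 80.112.0.0/12 (H5) depth=12
  + 64.0.0.0/2 (H0) depth=2
  ? 64.0.0.6  path d0:-→d1:-→d2:H0→d3:-  best=H0
  - 80.112.0.0/12 clear@12
  + 117.24.199.208/28 (H1) depth=28
  + 80.117.176.0/20 (H4) depth=20
  ? 80.117.179.142  path d0:-→d1:-→d2:H0→d3:-→d4:-→d5:H3→d6:-→d7:-→d8:-→d9:H2→d10:-→d11:-→d12:-→d13:-→d14:-→d15:-→d16:-→d17:-→d18:-→d19:-→d20:H4→d21:-→d22:-  best=H4
  ? 80.117.177.57  path d0:-→d1:-→d2:H0→d3:-→d4:-→d5:H3→d6:-→d7:-→d8:-→d9:H2→d10:-→d11:-→d12:-→d13:-→d14:-→d15:-→d16:-→d17:-→d18:-→d19:-→d20:H4→d21:-→d22:-→d23:-→d24:H2→d25:-→d26:-→d27:-→d28:H1→d29:-→d30:H2→d31:-  best=H2
  - 117.24.199.208/28 clear@28
  ? 80.117.177.56  path d0:-→d1:-→d2:H0→d3:-→d4:-→d5:H3→d6:-→d7:-→d8:-→d9:H2→d10:-→d11:-→d12:-→d13:-→d14:-→d15:-→d16:-→d17:-→d18:-→d19:-→d20:H4→d21:-→d22:-→d23:-→d24:H2→d25:-→d26:-→d27:-→d28:H1→d29:-→d30:H2→d31:-→d32:H0  best=H0

== LOOKUPS ==
["H1","H4","H0","no-route","H4","H0","H4","H2","H0"]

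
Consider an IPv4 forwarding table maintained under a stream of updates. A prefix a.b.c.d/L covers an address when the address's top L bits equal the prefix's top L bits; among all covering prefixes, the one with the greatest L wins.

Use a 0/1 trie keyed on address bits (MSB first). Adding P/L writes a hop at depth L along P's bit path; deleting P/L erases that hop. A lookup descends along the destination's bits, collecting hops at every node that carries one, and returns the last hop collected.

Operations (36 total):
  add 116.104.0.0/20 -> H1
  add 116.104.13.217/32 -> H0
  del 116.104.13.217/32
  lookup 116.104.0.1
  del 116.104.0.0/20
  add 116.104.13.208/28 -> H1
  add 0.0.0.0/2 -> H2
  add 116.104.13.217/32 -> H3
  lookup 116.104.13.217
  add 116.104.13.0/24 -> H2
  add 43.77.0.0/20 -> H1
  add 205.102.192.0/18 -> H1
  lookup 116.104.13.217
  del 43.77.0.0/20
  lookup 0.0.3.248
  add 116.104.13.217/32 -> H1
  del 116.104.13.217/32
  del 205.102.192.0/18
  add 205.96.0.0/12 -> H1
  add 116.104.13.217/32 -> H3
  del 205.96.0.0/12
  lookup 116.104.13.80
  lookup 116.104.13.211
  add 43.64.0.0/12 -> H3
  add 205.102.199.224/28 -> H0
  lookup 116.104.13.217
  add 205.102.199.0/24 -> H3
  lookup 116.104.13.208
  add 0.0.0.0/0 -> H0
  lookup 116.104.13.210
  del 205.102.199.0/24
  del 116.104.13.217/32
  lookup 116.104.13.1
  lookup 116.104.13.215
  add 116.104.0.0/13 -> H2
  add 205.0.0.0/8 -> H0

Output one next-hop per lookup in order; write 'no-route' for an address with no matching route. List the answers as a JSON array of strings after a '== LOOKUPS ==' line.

Trace:
  + 116.104.0.0/20 (H1) depth=20
  + 116.104.13.217/32 (H0) depth=32
  - 116.104.13.217/32 clear@32
  ? 116.104.0.1  path d0:-→d1:-→d2:-→d3:-→d4:-→d5:-→d6:-→d7:-→d8:-→d9:-→d10:-→d11:-→d12:-→d13:-→d14:-→d15:-→d16:-→d17:-→d18:-→d19:-→d20:H1  best=H1
  - 116.104.0.0/20 clear@20
  + 116.104.13.208/28 (H1) depth=28
  + 0.0.0.0/2 (H2) depth=2
  + 116.104.13.217/32 (H3) depth=32
  ? 116.104.13.217  path d0:-→d1:-→d2:-→d3:-→d4:-→d5:-→d6:-→d7:-→d8:-→d9:-→d10:-→d11:-→d12:-→d13:-→d14:-→d15:-→d16:-→d17:-→d18:-→d19:-→d20:-→d21:-→d22:-→d23:-→d24:-→d25:-→d26:-→d27:-→d28:H1→d29:-→d30:-→d31:-→d32:H3  best=H3
  + 116.104.13.0/24 (H2) depth=24
  + 43.77.0.0/20 (H1) depth=20
  + 205.102.192.0/18 (H1) depth=18
  ? 116.104.13.217  path d0:-→d1:-→d2:-→d3:-→d4:-→d5:-→d6:-→d7:-→d8:-→d9:-→d10:-→d11:-→d12:-→d13:-→d14:-→d15:-→d16:-→d17:-→d18:-→d19:-→d20:-→d21:-→d22:-→d23:-→d24:H2→d25:-→d26:-→d27:-→d28:H1→d29:-→d30:-→d31:-→d32:H3  best=H3
  - 43.77.0.0/20 clear@20
  ? 0.0.3.248  path d0:-→d1:-→d2:H2  best=H2
  + 116.104.13.217/32 (H1) depth=32
  - 116.104.13.217/32 clear@32
  - 205.102.192.0/18 clear@18
  + 205.96.0.0/12 (H1) depth=12
  + 116.104.13.217/32 (H3) depth=32
  - 205.96.0.0/12 clear@12
  ? 116.104.13.80  path d0:-→d1:-→d2:-→d3:-→d4:-→d5:-→d6:-→d7:-→d8:-→d9:-→d10:-→d11:-→d12:-→d13:-→d14:-→d15:-→d16:-→d17:-→d18:-→d19:-→d20:-→d21:-→d22:-→d23:-→d24:H2  best=H2
  ? 116.104.13.211  path d0:-→d1:-→d2:-→d3:-→d4:-→d5:-→d6:-→d7:-→d8:-→d9:-→d10:-→d11:-→d12:-→d13:-→d14:-→d15:-→d16:-→d17:-→d18:-→d19:-→d20:-→d21:-→d22:-→d23:-→d24:H2→d25:-→d26:-→d27:-→d28:H1  best=H1
  + 43.64.0.0/12 (H3) depth=12
  + 205.102.199.224/28 (H0) depth=28
  ? 116.104.13.217  path d0:-→d1:-→d2:-→d3:-→d4:-→d5:-→d6:-→d7:-→d8:-→d9:-→d10:-→d11:-→d12:-→d13:-→d14:-→d15:-→d16:-→d17:-→d18:-→d19:-→d20:-→d21:-→d22:-→d23:-→d24:H2→d25:-→d26:-→d27:-→d28:H1→d29:-→d30:-→d31:-→d32:H3  best=H3
  + 205.102.199.0/24 (H3) depth=24
  ? 116.104.13.208  path d0:-→d1:-→d2:-→d3:-→d4:-→d5:-→d6:-→d7:-→d8:-→d9:-→d10:-→d11:-→d12:-→d13:-→d14:-→d15:-→d16:-→d17:-→d18:-→d19:-→d20:-→d21:-→d22:-→d23:-→d24:H2→d25:-→d26:-→d27:-→d28:H1  best=H1
  + 0.0.0.0/0 (H0) depth=0
  ? 116.104.13.210  path d0:H0→d1:-→d2:-→d3:-→d4:-→d5:-→d6:-→d7:-→d8:-→d9:-→d10:-→d11:-→d12:-→d13:-→d14:-→d15:-→d16:-→d17:-→d18:-→d19:-→d20:-→d21:-→d22:-→d23:-→d24:H2→d25:-→d26:-→d27:-→d28:H1  best=H1
  - 205.102.199.0/24 clear@24
  - 116.104.13.217/32 clear@32
  ? 116.104.13.1  path d0:H0→d1:-→d2:-→d3:-→d4:-→d5:-→d6:-→d7:-→d8:-→d9:-→d10:-→d11:-→d12:-→d13:-→d14:-→d15:-→d16:-→d17:-→d18:-→d19:-→d20:-→d21:-→d22:-→d23:-→d24:H2  best=H2
  ? 116.104.13.215  path d0:H0→d1:-→d2:-→d3:-→d4:-→d5:-→d6:-→d7:-→d8:-→d9:-→d10:-→d11:-→d12:-→d13:-→d14:-→d15:-→d16:-→d17:-→d18:-→d19:-→d20:-→d21:-→d22:-→d23:-→d24:H2→d25:-→d26:-→d27:-→d28:H1  best=H1
  + 116.104.0.0/13 (H2) depth=13
  + 205.0.0.0/8 (H0) depth=8

== LOOKUPS ==
["H1","H3","H3","H2","H2","H1","H3","H1","H1","H2","H1"]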